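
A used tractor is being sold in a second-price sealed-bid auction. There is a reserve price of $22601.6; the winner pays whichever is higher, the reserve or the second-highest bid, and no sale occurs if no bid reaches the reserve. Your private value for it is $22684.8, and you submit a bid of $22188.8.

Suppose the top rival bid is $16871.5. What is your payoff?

Your bid $22188.8 is the highest bid but falls below the reserve $22601.6, so the item goes unsold. Payoff $0.

$0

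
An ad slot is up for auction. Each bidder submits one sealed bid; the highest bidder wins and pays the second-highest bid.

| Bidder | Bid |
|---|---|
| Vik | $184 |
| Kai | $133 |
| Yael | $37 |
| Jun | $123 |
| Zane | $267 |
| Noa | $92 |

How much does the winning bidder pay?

$184

Highest bid: Zane at $267, so Zane wins.
Second-highest bid: Vik at $184 — that is the price the winner pays.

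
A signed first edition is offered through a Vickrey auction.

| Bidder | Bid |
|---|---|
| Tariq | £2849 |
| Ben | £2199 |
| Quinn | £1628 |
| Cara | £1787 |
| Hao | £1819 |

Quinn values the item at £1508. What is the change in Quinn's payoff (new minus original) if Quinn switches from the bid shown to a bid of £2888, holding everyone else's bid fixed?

−£1341

The highest bid among the other bidders is £2849; Quinn's bid doesn't change that.
Original bid £1628: Quinn is not highest (top rival bid is £2849); payoff £0.
Alternative bid £2888: Quinn is highest, pays the top rival bid £2849; payoff £1508 − £2849 = −£1341.
Change in payoff = −£1341 − (£0) = −£1341.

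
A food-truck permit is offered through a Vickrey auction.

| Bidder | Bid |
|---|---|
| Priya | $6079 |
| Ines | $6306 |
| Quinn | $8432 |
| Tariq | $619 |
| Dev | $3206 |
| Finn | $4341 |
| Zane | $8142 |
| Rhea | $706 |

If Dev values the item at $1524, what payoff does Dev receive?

Highest bid: Quinn at $8432, so Quinn wins.
Second-highest bid: Zane at $8142 — that is the price the winner pays.
Dev did not win, so Dev pays nothing and receives nothing: payoff $0.

$0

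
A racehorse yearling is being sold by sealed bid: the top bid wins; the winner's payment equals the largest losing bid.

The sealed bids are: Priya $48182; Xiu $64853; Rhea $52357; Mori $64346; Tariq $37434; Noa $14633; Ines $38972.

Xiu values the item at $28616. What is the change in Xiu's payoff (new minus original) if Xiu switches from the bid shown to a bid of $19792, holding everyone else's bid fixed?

$35730

The highest bid among the other bidders is $64346; Xiu's bid doesn't change that.
Original bid $64853: Xiu is highest, pays the top rival bid $64346; payoff $28616 − $64346 = −$35730.
Alternative bid $19792: Xiu is not highest (top rival bid is $64346); payoff $0.
Change in payoff = $0 − (−$35730) = $35730.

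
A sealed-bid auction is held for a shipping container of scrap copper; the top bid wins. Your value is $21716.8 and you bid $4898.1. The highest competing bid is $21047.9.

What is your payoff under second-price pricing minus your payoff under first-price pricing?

Your bid $4898.1 is below $21047.9, so you lose under either rule.
Payoff is $0 in both cases; difference = $0.

$0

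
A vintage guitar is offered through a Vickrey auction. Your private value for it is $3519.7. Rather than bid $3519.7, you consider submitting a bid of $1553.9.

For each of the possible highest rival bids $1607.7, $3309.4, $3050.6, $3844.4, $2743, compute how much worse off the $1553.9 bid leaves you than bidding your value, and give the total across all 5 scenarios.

The deviation costs you only when the competing bid falls strictly between $1553.9 and $3519.7; elsewhere both bids give the same outcome.
$1607.7: truthful payoff $1912, deviation payoff $0 → loss $1912.
$3309.4: truthful payoff $210.3, deviation payoff $0 → loss $210.3.
$3050.6: truthful payoff $469.1, deviation payoff $0 → loss $469.1.
$3844.4: outcomes coincide → loss $0.
$2743: truthful payoff $776.7, deviation payoff $0 → loss $776.7.
Total loss = $1912 + $210.3 + $469.1 + $776.7 = $3368.1.

$3368.1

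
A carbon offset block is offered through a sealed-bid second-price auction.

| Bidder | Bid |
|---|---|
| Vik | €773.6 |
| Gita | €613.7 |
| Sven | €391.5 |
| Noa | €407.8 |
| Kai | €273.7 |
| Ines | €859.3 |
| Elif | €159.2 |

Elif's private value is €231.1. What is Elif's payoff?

Highest bid: Ines at €859.3, so Ines wins.
Second-highest bid: Vik at €773.6 — that is the price the winner pays.
Elif did not win, so Elif pays nothing and receives nothing: payoff €0.

€0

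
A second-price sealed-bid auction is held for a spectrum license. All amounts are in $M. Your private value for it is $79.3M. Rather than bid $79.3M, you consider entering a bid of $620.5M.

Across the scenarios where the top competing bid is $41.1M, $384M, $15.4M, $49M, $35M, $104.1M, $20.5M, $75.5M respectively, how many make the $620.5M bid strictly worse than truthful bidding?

2

The deviation hurts exactly when the highest competing bid lies strictly between $79.3M and $620.5M — overbidding then wins at a price above your value.
$41.1M: below both → same outcome either way.
$384M: inside the interval → strictly worse (loss $304.7M).
$15.4M: below both → same outcome either way.
$49M: below both → same outcome either way.
$35M: below both → same outcome either way.
$104.1M: inside the interval → strictly worse (loss $24.8M).
$20.5M: below both → same outcome either way.
$75.5M: below both → same outcome either way.
Count: 2.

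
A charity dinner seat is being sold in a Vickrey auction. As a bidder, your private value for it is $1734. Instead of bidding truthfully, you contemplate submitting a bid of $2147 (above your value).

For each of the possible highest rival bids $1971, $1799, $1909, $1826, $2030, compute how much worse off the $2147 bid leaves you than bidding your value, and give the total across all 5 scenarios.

The deviation costs you only when the competing bid falls strictly between $1734 and $2147; elsewhere both bids give the same outcome.
$1971: truthful payoff $0, deviation payoff −$237 → loss $237.
$1799: truthful payoff $0, deviation payoff −$65 → loss $65.
$1909: truthful payoff $0, deviation payoff −$175 → loss $175.
$1826: truthful payoff $0, deviation payoff −$92 → loss $92.
$2030: truthful payoff $0, deviation payoff −$296 → loss $296.
Total loss = $237 + $65 + $175 + $92 + $296 = $865.
Truthful bidding weakly dominates here: raising your bid can only win items priced above your value, and lowering it can only forfeit items priced below.

$865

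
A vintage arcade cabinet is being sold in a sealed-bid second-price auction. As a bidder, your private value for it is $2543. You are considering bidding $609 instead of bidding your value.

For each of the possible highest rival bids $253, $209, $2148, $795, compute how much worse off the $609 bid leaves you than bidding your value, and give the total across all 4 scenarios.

The deviation costs you only when the competing bid falls strictly between $609 and $2543; elsewhere both bids give the same outcome.
$253: outcomes coincide → loss $0.
$209: outcomes coincide → loss $0.
$2148: truthful payoff $395, deviation payoff $0 → loss $395.
$795: truthful payoff $1748, deviation payoff $0 → loss $1748.
Total loss = $395 + $1748 = $2143.

$2143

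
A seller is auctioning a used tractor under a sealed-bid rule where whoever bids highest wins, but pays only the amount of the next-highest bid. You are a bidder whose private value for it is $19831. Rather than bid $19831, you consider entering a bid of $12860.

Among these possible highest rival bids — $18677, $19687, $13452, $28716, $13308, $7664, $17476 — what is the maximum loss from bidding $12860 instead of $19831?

$6523

$18677: truthful gives $1154, deviation gives $0 → loss $1154.
$19687: truthful gives $144, deviation gives $0 → loss $144.
$13452: truthful gives $6379, deviation gives $0 → loss $6379.
$28716: same outcome either way → loss $0.
$13308: truthful gives $6523, deviation gives $0 → loss $6523.
$7664: same outcome either way → loss $0.
$17476: truthful gives $2355, deviation gives $0 → loss $2355.
Maximum loss: $6523.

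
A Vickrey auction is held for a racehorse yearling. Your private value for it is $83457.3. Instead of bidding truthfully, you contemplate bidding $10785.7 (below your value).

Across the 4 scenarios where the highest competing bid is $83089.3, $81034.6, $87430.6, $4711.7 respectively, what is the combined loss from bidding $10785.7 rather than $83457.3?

The deviation costs you only when the competing bid falls strictly between $10785.7 and $83457.3; elsewhere both bids give the same outcome.
$83089.3: truthful payoff $368, deviation payoff $0 → loss $368.
$81034.6: truthful payoff $2422.7, deviation payoff $0 → loss $2422.7.
$87430.6: outcomes coincide → loss $0.
$4711.7: outcomes coincide → loss $0.
Total loss = $368 + $2422.7 = $2790.7.
In a second-price auction your bid sets only whether you win, not what you pay, so bidding your true value is weakly dominant.

$2790.7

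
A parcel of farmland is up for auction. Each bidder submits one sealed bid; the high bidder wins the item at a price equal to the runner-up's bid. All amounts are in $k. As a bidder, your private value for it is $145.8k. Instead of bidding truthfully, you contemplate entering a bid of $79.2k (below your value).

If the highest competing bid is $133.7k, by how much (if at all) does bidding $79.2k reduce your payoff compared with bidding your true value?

$12.1k

Bidding your value $145.8k: you win (since $145.8k > $133.7k) and pay $133.7k. Payoff $12.1k.
Bidding $79.2k: you lose. Payoff $0k.
The competing bid $133.7k lies between your shaded bid and your value, so underbidding forfeits an item you could have won at a profitable price.
Loss from deviating = $12.1k − ($0k) = $12.1k.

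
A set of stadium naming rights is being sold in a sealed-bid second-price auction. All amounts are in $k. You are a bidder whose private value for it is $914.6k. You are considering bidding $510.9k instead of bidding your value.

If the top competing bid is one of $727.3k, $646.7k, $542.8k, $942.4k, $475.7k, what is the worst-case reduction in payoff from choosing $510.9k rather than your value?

$727.3k: truthful gives $187.3k, deviation gives $0k → loss $187.3k.
$646.7k: truthful gives $267.9k, deviation gives $0k → loss $267.9k.
$542.8k: truthful gives $371.8k, deviation gives $0k → loss $371.8k.
$942.4k: same outcome either way → loss $0k.
$475.7k: same outcome either way → loss $0k.
Maximum loss: $371.8k.

$371.8k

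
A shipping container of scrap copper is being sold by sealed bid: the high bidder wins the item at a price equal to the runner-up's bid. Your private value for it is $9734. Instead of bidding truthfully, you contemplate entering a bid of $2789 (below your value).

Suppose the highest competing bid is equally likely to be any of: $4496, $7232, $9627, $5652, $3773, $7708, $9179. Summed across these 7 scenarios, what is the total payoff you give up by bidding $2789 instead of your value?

$20471

The deviation costs you only when the competing bid falls strictly between $2789 and $9734; elsewhere both bids give the same outcome.
$4496: truthful payoff $5238, deviation payoff $0 → loss $5238.
$7232: truthful payoff $2502, deviation payoff $0 → loss $2502.
$9627: truthful payoff $107, deviation payoff $0 → loss $107.
$5652: truthful payoff $4082, deviation payoff $0 → loss $4082.
$3773: truthful payoff $5961, deviation payoff $0 → loss $5961.
$7708: truthful payoff $2026, deviation payoff $0 → loss $2026.
$9179: truthful payoff $555, deviation payoff $0 → loss $555.
Total loss = $5238 + $2502 + $107 + $4082 + $5961 + $2026 + $555 = $20471.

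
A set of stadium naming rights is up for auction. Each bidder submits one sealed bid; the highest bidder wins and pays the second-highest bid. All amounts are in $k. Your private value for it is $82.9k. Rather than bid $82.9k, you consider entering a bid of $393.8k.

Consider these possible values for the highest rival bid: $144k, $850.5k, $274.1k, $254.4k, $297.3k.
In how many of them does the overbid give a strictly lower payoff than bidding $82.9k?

4

The deviation hurts exactly when the highest competing bid lies strictly between $82.9k and $393.8k — overbidding then wins at a price above your value.
$144k: inside the interval → strictly worse (loss $61.1k).
$850.5k: above both → same outcome either way.
$274.1k: inside the interval → strictly worse (loss $191.2k).
$254.4k: inside the interval → strictly worse (loss $171.5k).
$297.3k: inside the interval → strictly worse (loss $214.4k).
Count: 4.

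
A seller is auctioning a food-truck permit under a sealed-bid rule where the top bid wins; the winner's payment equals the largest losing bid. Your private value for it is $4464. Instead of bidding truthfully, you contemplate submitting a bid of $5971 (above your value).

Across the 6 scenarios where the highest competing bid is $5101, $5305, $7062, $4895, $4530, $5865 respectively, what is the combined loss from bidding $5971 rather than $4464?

The deviation costs you only when the competing bid falls strictly between $4464 and $5971; elsewhere both bids give the same outcome.
$5101: truthful payoff $0, deviation payoff −$637 → loss $637.
$5305: truthful payoff $0, deviation payoff −$841 → loss $841.
$7062: outcomes coincide → loss $0.
$4895: truthful payoff $0, deviation payoff −$431 → loss $431.
$4530: truthful payoff $0, deviation payoff −$66 → loss $66.
$5865: truthful payoff $0, deviation payoff −$1401 → loss $1401.
Total loss = $637 + $841 + $431 + $66 + $1401 = $3376.

$3376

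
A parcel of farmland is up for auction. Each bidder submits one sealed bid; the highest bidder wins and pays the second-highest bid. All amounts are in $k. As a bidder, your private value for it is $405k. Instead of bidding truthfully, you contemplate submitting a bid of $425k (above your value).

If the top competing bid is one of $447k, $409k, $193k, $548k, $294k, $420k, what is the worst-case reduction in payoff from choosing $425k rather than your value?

$15k

$447k: same outcome either way → loss $0k.
$409k: truthful gives $0k, deviation gives −$4k → loss $4k.
$193k: same outcome either way → loss $0k.
$548k: same outcome either way → loss $0k.
$294k: same outcome either way → loss $0k.
$420k: truthful gives $0k, deviation gives −$15k → loss $15k.
Maximum loss: $15k.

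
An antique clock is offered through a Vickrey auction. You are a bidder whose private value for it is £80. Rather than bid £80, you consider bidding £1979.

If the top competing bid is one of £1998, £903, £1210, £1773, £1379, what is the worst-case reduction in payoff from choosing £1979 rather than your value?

£1998: same outcome either way → loss £0.
£903: truthful gives £0, deviation gives −£823 → loss £823.
£1210: truthful gives £0, deviation gives −£1130 → loss £1130.
£1773: truthful gives £0, deviation gives −£1693 → loss £1693.
£1379: truthful gives £0, deviation gives −£1299 → loss £1299.
Maximum loss: £1693.

£1693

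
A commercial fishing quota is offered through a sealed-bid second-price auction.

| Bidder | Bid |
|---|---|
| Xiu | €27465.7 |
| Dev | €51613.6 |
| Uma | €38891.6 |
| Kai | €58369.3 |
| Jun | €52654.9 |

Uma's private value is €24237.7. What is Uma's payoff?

Highest bid: Kai at €58369.3, so Kai wins.
Second-highest bid: Jun at €52654.9 — that is the price the winner pays.
Uma did not win, so Uma pays nothing and receives nothing: payoff €0.

€0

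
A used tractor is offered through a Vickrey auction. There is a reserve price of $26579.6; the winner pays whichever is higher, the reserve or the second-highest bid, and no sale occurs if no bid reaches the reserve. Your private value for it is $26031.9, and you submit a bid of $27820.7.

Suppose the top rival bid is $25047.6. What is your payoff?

Your bid $27820.7 is the highest and exceeds the reserve.
Price = max(second-highest bid, reserve) = max($25047.6, $26579.6) = $26579.6.
Payoff = $26031.9 − $26579.6 = −$547.7.

−$547.7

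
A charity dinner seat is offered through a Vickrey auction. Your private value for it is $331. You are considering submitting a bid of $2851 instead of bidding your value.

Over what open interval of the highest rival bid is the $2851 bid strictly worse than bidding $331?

($331, $2851)

If the competing bid is below $331, both bids win at the same price — no difference.
If it is above $2851, both bids lose — no difference.
If it lies strictly between $331 and $2851, bidding your value loses (payoff 0) while bidding $2851 wins at a price above your value (payoff negative).
So the deviation strictly hurts on the open interval ($331, $2851).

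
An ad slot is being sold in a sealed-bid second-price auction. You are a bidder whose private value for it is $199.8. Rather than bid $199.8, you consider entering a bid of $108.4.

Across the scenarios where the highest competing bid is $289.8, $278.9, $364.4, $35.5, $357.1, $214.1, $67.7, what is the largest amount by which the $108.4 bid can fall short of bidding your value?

$289.8: same outcome either way → loss $0.
$278.9: same outcome either way → loss $0.
$364.4: same outcome either way → loss $0.
$35.5: same outcome either way → loss $0.
$357.1: same outcome either way → loss $0.
$214.1: same outcome either way → loss $0.
$67.7: same outcome either way → loss $0.
Maximum loss: $0.

$0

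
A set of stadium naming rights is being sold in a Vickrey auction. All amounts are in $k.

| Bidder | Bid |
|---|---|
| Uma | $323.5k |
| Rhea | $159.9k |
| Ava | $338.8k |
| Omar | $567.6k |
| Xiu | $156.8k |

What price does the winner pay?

$338.8k

Highest bid: Omar at $567.6k, so Omar wins.
Second-highest bid: Ava at $338.8k — that is the price the winner pays.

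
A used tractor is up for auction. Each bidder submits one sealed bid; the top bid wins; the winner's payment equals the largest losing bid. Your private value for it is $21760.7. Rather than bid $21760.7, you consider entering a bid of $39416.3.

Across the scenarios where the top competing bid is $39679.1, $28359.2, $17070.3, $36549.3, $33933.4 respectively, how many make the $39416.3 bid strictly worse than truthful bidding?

The deviation hurts exactly when the highest competing bid lies strictly between $21760.7 and $39416.3 — overbidding then wins at a price above your value.
$39679.1: above both → same outcome either way.
$28359.2: inside the interval → strictly worse (loss $6598.5).
$17070.3: below both → same outcome either way.
$36549.3: inside the interval → strictly worse (loss $14788.6).
$33933.4: inside the interval → strictly worse (loss $12172.7).
Count: 3.

3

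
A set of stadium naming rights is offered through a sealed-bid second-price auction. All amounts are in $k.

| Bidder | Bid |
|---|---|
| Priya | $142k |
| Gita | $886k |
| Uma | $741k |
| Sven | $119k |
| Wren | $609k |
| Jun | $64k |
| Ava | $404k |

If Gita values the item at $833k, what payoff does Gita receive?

$92k

Highest bid: Gita at $886k, so Gita wins.
Second-highest bid: Uma at $741k — that is the price the winner pays.
Gita's payoff = value − price = $833k − $741k = $92k.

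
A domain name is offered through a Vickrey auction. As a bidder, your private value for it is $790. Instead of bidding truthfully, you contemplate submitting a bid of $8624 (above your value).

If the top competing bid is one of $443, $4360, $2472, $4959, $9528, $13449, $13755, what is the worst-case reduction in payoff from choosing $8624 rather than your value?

$443: same outcome either way → loss $0.
$4360: truthful gives $0, deviation gives −$3570 → loss $3570.
$2472: truthful gives $0, deviation gives −$1682 → loss $1682.
$4959: truthful gives $0, deviation gives −$4169 → loss $4169.
$9528: same outcome either way → loss $0.
$13449: same outcome either way → loss $0.
$13755: same outcome either way → loss $0.
Maximum loss: $4169.

$4169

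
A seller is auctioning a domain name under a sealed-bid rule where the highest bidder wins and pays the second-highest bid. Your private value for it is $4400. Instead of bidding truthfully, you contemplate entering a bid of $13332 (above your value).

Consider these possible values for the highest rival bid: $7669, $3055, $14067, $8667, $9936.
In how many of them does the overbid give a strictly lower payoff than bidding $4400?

The deviation hurts exactly when the highest competing bid lies strictly between $4400 and $13332 — overbidding then wins at a price above your value.
$7669: inside the interval → strictly worse (loss $3269).
$3055: below both → same outcome either way.
$14067: above both → same outcome either way.
$8667: inside the interval → strictly worse (loss $4267).
$9936: inside the interval → strictly worse (loss $5536).
Count: 3.

3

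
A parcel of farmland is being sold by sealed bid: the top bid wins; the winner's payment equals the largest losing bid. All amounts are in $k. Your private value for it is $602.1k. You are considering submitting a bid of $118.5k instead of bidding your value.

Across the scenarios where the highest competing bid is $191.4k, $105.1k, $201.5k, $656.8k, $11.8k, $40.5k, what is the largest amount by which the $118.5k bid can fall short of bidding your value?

$410.7k

$191.4k: truthful gives $410.7k, deviation gives $0k → loss $410.7k.
$105.1k: same outcome either way → loss $0k.
$201.5k: truthful gives $400.6k, deviation gives $0k → loss $400.6k.
$656.8k: same outcome either way → loss $0k.
$11.8k: same outcome either way → loss $0k.
$40.5k: same outcome either way → loss $0k.
Maximum loss: $410.7k.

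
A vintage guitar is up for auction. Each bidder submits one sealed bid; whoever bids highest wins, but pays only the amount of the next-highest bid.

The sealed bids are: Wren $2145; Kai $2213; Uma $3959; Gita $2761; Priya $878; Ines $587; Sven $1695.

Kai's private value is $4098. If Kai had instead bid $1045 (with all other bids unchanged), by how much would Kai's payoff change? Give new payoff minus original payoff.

The highest bid among the other bidders is $3959; Kai's bid doesn't change that.
Original bid $2213: Kai is not highest (top rival bid is $3959); payoff $0.
Alternative bid $1045: Kai is not highest (top rival bid is $3959); payoff $0.
Change in payoff = $0 − ($0) = $0.

$0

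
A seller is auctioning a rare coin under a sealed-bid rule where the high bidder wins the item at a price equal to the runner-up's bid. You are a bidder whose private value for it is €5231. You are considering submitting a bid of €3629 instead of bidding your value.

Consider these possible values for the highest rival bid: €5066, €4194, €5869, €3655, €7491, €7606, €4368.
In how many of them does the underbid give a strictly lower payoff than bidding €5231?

The deviation hurts exactly when the highest competing bid lies strictly between €3629 and €5231 — underbidding then forfeits a profitable win.
€5066: inside the interval → strictly worse (loss €165).
€4194: inside the interval → strictly worse (loss €1037).
€5869: above both → same outcome either way.
€3655: inside the interval → strictly worse (loss €1576).
€7491: above both → same outcome either way.
€7606: above both → same outcome either way.
€4368: inside the interval → strictly worse (loss €863).
Count: 4.

4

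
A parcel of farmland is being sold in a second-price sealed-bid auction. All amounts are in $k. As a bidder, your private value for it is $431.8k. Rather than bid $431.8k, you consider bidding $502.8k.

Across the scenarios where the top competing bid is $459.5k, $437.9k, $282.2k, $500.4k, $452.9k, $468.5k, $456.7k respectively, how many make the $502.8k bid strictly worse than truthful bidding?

The deviation hurts exactly when the highest competing bid lies strictly between $431.8k and $502.8k — overbidding then wins at a price above your value.
$459.5k: inside the interval → strictly worse (loss $27.7k).
$437.9k: inside the interval → strictly worse (loss $6.1k).
$282.2k: below both → same outcome either way.
$500.4k: inside the interval → strictly worse (loss $68.6k).
$452.9k: inside the interval → strictly worse (loss $21.1k).
$468.5k: inside the interval → strictly worse (loss $36.7k).
$456.7k: inside the interval → strictly worse (loss $24.9k).
Count: 6.

6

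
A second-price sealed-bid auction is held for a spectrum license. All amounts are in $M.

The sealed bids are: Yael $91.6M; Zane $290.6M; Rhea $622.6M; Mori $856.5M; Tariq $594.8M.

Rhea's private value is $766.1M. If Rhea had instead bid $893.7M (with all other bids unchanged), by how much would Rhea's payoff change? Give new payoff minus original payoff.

−$90.4M

The highest bid among the other bidders is $856.5M; Rhea's bid doesn't change that.
Original bid $622.6M: Rhea is not highest (top rival bid is $856.5M); payoff $0M.
Alternative bid $893.7M: Rhea is highest, pays the top rival bid $856.5M; payoff $766.1M − $856.5M = −$90.4M.
Change in payoff = −$90.4M − ($0M) = −$90.4M.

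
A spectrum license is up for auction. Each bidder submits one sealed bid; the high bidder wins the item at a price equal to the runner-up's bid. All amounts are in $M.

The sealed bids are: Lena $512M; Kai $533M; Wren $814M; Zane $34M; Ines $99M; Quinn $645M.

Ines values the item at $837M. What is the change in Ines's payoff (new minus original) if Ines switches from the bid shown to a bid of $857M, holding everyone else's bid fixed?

The highest bid among the other bidders is $814M; Ines's bid doesn't change that.
Original bid $99M: Ines is not highest (top rival bid is $814M); payoff $0M.
Alternative bid $857M: Ines is highest, pays the top rival bid $814M; payoff $837M − $814M = $23M.
Change in payoff = $23M − ($0M) = $23M.

$23M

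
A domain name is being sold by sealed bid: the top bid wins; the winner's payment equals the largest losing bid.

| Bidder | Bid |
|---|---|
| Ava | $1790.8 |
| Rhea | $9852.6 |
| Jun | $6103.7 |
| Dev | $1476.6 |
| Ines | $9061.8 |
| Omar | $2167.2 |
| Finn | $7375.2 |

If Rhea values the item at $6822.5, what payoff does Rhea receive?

−$2239.3

Highest bid: Rhea at $9852.6, so Rhea wins.
Second-highest bid: Ines at $9061.8 — that is the price the winner pays.
Rhea's payoff = value − price = $6822.5 − $9061.8 = −$2239.3.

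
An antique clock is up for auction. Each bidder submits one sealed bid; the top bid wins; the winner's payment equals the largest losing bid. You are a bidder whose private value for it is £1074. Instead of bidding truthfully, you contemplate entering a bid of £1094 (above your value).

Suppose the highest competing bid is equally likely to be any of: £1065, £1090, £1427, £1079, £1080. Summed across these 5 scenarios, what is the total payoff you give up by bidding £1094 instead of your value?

£27

The deviation costs you only when the competing bid falls strictly between £1074 and £1094; elsewhere both bids give the same outcome.
£1065: outcomes coincide → loss £0.
£1090: truthful payoff £0, deviation payoff −£16 → loss £16.
£1427: outcomes coincide → loss £0.
£1079: truthful payoff £0, deviation payoff −£5 → loss £5.
£1080: truthful payoff £0, deviation payoff −£6 → loss £6.
Total loss = £16 + £5 + £6 = £27.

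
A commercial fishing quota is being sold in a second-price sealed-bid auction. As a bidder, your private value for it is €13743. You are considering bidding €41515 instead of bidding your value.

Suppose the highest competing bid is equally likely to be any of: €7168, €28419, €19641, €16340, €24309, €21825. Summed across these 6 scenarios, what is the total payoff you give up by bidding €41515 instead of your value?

€41819

The deviation costs you only when the competing bid falls strictly between €13743 and €41515; elsewhere both bids give the same outcome.
€7168: outcomes coincide → loss €0.
€28419: truthful payoff €0, deviation payoff −€14676 → loss €14676.
€19641: truthful payoff €0, deviation payoff −€5898 → loss €5898.
€16340: truthful payoff €0, deviation payoff −€2597 → loss €2597.
€24309: truthful payoff €0, deviation payoff −€10566 → loss €10566.
€21825: truthful payoff €0, deviation payoff −€8082 → loss €8082.
Total loss = €14676 + €5898 + €2597 + €10566 + €8082 = €41819.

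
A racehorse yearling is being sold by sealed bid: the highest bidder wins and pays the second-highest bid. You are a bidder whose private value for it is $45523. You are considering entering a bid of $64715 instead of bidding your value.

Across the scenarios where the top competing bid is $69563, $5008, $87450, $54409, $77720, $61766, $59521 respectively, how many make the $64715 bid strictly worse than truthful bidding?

The deviation hurts exactly when the highest competing bid lies strictly between $45523 and $64715 — overbidding then wins at a price above your value.
$69563: above both → same outcome either way.
$5008: below both → same outcome either way.
$87450: above both → same outcome either way.
$54409: inside the interval → strictly worse (loss $8886).
$77720: above both → same outcome either way.
$61766: inside the interval → strictly worse (loss $16243).
$59521: inside the interval → strictly worse (loss $13998).
Count: 3.

3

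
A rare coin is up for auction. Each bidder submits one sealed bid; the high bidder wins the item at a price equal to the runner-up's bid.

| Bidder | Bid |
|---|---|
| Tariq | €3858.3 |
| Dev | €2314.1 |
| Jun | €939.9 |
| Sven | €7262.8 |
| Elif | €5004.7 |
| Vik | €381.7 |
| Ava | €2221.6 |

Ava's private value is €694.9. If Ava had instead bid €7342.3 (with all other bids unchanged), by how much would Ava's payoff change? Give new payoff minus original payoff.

−€6567.9

The highest bid among the other bidders is €7262.8; Ava's bid doesn't change that.
Original bid €2221.6: Ava is not highest (top rival bid is €7262.8); payoff €0.
Alternative bid €7342.3: Ava is highest, pays the top rival bid €7262.8; payoff €694.9 − €7262.8 = −€6567.9.
Change in payoff = −€6567.9 − (€0) = −€6567.9.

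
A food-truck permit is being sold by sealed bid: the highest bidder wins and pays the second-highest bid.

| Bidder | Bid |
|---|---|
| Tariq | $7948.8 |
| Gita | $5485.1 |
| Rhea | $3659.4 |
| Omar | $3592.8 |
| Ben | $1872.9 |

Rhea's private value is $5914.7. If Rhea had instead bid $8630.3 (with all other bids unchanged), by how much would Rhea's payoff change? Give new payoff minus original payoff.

−$2034.1

The highest bid among the other bidders is $7948.8; Rhea's bid doesn't change that.
Original bid $3659.4: Rhea is not highest (top rival bid is $7948.8); payoff $0.
Alternative bid $8630.3: Rhea is highest, pays the top rival bid $7948.8; payoff $5914.7 − $7948.8 = −$2034.1.
Change in payoff = −$2034.1 − ($0) = −$2034.1.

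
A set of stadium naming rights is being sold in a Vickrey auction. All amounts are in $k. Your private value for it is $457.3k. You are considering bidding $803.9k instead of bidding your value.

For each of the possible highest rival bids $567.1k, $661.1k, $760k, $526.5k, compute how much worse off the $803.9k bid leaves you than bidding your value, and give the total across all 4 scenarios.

$685.5k

The deviation costs you only when the competing bid falls strictly between $457.3k and $803.9k; elsewhere both bids give the same outcome.
$567.1k: truthful payoff $0k, deviation payoff −$109.8k → loss $109.8k.
$661.1k: truthful payoff $0k, deviation payoff −$203.8k → loss $203.8k.
$760k: truthful payoff $0k, deviation payoff −$302.7k → loss $302.7k.
$526.5k: truthful payoff $0k, deviation payoff −$69.2k → loss $69.2k.
Total loss = $109.8k + $203.8k + $302.7k + $69.2k = $685.5k.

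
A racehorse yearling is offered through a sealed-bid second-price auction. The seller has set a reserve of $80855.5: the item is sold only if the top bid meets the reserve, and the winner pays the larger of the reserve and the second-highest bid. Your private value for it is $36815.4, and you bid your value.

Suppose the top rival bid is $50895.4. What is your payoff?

Your bid $36815.4 is below the highest competing bid $50895.4, so you lose. Payoff $0.

$0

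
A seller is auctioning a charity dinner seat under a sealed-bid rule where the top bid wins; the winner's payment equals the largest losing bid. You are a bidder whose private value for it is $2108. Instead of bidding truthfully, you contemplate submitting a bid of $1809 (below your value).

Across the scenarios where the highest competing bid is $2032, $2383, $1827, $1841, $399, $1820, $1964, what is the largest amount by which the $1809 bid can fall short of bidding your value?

$288

$2032: truthful gives $76, deviation gives $0 → loss $76.
$2383: same outcome either way → loss $0.
$1827: truthful gives $281, deviation gives $0 → loss $281.
$1841: truthful gives $267, deviation gives $0 → loss $267.
$399: same outcome either way → loss $0.
$1820: truthful gives $288, deviation gives $0 → loss $288.
$1964: truthful gives $144, deviation gives $0 → loss $144.
Maximum loss: $288.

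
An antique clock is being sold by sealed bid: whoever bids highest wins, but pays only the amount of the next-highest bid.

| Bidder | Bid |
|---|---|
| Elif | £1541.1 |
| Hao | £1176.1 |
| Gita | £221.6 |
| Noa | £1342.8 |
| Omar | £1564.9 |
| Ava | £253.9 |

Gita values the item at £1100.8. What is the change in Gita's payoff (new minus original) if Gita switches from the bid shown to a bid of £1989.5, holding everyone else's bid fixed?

The highest bid among the other bidders is £1564.9; Gita's bid doesn't change that.
Original bid £221.6: Gita is not highest (top rival bid is £1564.9); payoff £0.
Alternative bid £1989.5: Gita is highest, pays the top rival bid £1564.9; payoff £1100.8 − £1564.9 = −£464.1.
Change in payoff = −£464.1 − (£0) = −£464.1.

−£464.1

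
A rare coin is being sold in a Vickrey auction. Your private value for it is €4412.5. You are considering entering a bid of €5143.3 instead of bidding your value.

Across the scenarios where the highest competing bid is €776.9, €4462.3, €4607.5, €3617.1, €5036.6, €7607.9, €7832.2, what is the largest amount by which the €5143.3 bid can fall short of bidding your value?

€776.9: same outcome either way → loss €0.
€4462.3: truthful gives €0, deviation gives −€49.8 → loss €49.8.
€4607.5: truthful gives €0, deviation gives −€195 → loss €195.
€3617.1: same outcome either way → loss €0.
€5036.6: truthful gives €0, deviation gives −€624.1 → loss €624.1.
€7607.9: same outcome either way → loss €0.
€7832.2: same outcome either way → loss €0.
Maximum loss: €624.1.

€624.1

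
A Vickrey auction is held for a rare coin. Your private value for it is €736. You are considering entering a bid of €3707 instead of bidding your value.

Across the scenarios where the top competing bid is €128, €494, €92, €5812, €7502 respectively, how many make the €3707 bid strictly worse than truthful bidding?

0

The deviation hurts exactly when the highest competing bid lies strictly between €736 and €3707 — overbidding then wins at a price above your value.
€128: below both → same outcome either way.
€494: below both → same outcome either way.
€92: below both → same outcome either way.
€5812: above both → same outcome either way.
€7502: above both → same outcome either way.
Count: 0.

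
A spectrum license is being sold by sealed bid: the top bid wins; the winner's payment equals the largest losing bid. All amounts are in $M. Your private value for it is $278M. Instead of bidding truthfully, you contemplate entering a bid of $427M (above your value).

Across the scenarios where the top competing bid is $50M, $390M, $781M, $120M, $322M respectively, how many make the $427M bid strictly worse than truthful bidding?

The deviation hurts exactly when the highest competing bid lies strictly between $278M and $427M — overbidding then wins at a price above your value.
$50M: below both → same outcome either way.
$390M: inside the interval → strictly worse (loss $112M).
$781M: above both → same outcome either way.
$120M: below both → same outcome either way.
$322M: inside the interval → strictly worse (loss $44M).
Count: 2.

2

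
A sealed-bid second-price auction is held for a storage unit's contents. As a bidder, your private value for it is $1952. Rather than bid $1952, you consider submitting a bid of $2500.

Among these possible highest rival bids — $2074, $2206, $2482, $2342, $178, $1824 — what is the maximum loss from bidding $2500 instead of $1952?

$530

$2074: truthful gives $0, deviation gives −$122 → loss $122.
$2206: truthful gives $0, deviation gives −$254 → loss $254.
$2482: truthful gives $0, deviation gives −$530 → loss $530.
$2342: truthful gives $0, deviation gives −$390 → loss $390.
$178: same outcome either way → loss $0.
$1824: same outcome either way → loss $0.
Maximum loss: $530.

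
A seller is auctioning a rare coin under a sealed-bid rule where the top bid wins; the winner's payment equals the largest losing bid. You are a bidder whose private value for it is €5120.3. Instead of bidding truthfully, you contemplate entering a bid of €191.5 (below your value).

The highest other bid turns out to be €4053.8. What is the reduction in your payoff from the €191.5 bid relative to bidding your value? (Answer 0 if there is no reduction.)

Bidding your value €5120.3: you win (since €5120.3 > €4053.8) and pay €4053.8. Payoff €1066.5.
Bidding €191.5: you lose. Payoff €0.
The competing bid €4053.8 lies between your shaded bid and your value, so underbidding forfeits an item you could have won at a profitable price.
Loss from deviating = €1066.5 − (€0) = €1066.5.

€1066.5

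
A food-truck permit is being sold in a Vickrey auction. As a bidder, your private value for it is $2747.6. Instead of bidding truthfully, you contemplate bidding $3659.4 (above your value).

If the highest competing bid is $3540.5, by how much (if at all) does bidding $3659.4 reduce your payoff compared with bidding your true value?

Bidding your value $2747.6: you lose (since $2747.6 < $3540.5). Payoff $0.
Bidding $3659.4: you win and pay $3540.5. Payoff $2747.6 − $3540.5 = −$792.9.
The competing bid $3540.5 lies between your value and your inflated bid, so overbidding wins an item priced above your value.
Loss from deviating = $0 − (−$792.9) = $792.9.

$792.9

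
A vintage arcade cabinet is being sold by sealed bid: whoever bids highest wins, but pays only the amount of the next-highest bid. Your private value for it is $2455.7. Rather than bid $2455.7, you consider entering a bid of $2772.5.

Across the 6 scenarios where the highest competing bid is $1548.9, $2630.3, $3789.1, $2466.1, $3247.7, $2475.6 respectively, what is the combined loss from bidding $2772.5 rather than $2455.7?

$204.9

The deviation costs you only when the competing bid falls strictly between $2455.7 and $2772.5; elsewhere both bids give the same outcome.
$1548.9: outcomes coincide → loss $0.
$2630.3: truthful payoff $0, deviation payoff −$174.6 → loss $174.6.
$3789.1: outcomes coincide → loss $0.
$2466.1: truthful payoff $0, deviation payoff −$10.4 → loss $10.4.
$3247.7: outcomes coincide → loss $0.
$2475.6: truthful payoff $0, deviation payoff −$19.9 → loss $19.9.
Total loss = $174.6 + $10.4 + $19.9 = $204.9.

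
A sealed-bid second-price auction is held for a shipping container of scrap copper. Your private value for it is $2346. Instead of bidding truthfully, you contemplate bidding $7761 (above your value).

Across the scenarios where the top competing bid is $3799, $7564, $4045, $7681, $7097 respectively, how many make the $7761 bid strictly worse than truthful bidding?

The deviation hurts exactly when the highest competing bid lies strictly between $2346 and $7761 — overbidding then wins at a price above your value.
$3799: inside the interval → strictly worse (loss $1453).
$7564: inside the interval → strictly worse (loss $5218).
$4045: inside the interval → strictly worse (loss $1699).
$7681: inside the interval → strictly worse (loss $5335).
$7097: inside the interval → strictly worse (loss $4751).
Count: 5.

5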